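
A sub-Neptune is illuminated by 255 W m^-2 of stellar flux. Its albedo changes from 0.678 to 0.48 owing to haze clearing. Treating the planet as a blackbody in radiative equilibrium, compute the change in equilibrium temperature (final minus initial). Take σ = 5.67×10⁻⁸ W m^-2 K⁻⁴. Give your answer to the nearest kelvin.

18 K

With α = 0.678, T₁ = 137.9 K.
After:  T₂ = [255.0·0.52/(4σ)]^(1/4) = 155.5 K.
Change: 155.5 − 137.9 = 17.56 K.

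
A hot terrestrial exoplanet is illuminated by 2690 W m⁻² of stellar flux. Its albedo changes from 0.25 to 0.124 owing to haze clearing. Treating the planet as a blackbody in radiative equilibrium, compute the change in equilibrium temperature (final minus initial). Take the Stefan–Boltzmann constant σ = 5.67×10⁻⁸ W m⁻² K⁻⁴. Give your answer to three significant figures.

12.2 K

Initial: T₁ = [S(1−0.25)/(4σ)]^(1/4) = 307.1 K.
After:  T₂ = [2690·0.876/(4σ)]^(1/4) = 319.3 K.
Change: 319.3 − 307.1 = 12.16 K.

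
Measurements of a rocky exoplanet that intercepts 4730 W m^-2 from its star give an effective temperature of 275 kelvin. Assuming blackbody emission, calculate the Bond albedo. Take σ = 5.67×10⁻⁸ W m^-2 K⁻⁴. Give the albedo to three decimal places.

0.726

Rearranging the radiative balance, α = 1 − 4σT⁴/S.
σT⁴ = 324.3 W m^-2, so 4σT⁴ = 1297 W m^-2.
1−α = 1297/4730 = 0.2742, so α = 0.7258.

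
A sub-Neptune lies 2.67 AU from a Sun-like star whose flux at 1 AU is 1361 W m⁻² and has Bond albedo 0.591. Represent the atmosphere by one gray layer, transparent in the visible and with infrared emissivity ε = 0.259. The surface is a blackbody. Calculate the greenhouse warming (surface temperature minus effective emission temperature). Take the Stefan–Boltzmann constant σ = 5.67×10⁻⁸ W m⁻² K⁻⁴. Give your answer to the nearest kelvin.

Flux at the orbit: S = 1361/(2.67)² = 190.9 W m⁻².
Effective emission temperature (TOA balance): σT_e⁴ = S(1−α)/4 = 19.52 W m⁻² → T_e = 136.2 K.
For a single slab of emissivity ε, T_s⁴ = 2T_e⁴/(2−ε); thus T_s = 136.2·(1.149)^(1/4) = 141.0 K.
T_s − T_e = 141.0 − 136.2 = 4.806 K.

5 K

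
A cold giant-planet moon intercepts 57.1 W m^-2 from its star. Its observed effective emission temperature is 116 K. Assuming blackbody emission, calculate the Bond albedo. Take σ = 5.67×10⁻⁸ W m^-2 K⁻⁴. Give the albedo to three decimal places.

0.281

Energy balance: S(1−α)/4 = σT⁴, so 1−α = 4σT⁴/S.
4σT⁴ = 4·5.67×10⁻⁸·(116)⁴ = 41.07 W m^-2.
1−α = 41.07/57.10 = 0.7192, so α = 0.2808.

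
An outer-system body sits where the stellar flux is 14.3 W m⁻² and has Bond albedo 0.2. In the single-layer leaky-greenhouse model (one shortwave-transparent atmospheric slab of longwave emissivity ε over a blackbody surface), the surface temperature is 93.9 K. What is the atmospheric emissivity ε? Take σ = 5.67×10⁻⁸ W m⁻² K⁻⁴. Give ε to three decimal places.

Effective temperature: T_e = [S(1−α)/(4σ)]^(1/4) = 84.27 K.
Inverting T_s⁴ = 2T_e⁴/(2−ε): (T_e/T_s)⁴ = 0.6488, so ε = 2(1 − 0.6488) = 0.7024.

0.702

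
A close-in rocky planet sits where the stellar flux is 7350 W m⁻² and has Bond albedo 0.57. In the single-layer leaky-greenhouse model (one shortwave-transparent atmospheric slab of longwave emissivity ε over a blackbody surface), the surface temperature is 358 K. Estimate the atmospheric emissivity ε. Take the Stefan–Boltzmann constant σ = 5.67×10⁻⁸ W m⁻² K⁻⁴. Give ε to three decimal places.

First, T_e = [7350·(1−0.57)/(4σ)]^(1/4) = 343.6 K.
Inverting T_s⁴ = 2T_e⁴/(2−ε): (T_e/T_s)⁴ = 0.8484, so ε = 2(1 − 0.8484) = 0.3033.

0.303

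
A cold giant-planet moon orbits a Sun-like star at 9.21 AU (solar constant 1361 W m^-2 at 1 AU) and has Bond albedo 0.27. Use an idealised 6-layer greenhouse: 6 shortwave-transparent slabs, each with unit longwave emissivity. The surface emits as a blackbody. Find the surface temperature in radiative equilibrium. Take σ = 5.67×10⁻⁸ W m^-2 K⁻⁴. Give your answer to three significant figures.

138 K

By the inverse-square law, S = 1361/9.21² = 16.04 W m^-2.
Top-of-atmosphere balance: σT_e⁴ = S(1−α)/4 = 2.928 W m^-2 → T_e = 84.77 K.
Layer-by-layer balance gives σT_s⁴ = (N+1)σT_e⁴, so T_s = 7^¼·84.77 = 137.9 K.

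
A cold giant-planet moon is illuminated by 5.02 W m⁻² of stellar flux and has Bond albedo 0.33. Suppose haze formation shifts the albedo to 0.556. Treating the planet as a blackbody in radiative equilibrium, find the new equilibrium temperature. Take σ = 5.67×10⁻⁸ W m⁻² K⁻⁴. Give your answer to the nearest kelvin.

New equilibrium: T₂ = [(1−0.556)·5.020/(4σ)]^(1/4) = 55.99 K.

56 K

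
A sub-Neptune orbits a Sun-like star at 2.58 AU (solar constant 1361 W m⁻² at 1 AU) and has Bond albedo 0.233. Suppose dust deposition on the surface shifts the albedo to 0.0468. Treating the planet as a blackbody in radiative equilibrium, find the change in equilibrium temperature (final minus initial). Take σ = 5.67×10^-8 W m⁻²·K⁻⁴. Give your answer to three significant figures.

By the inverse-square law, S = 1361/2.58² = 204.5 W m⁻².
With α = 0.233, T₁ = 162.2 K.
Final:   T₂ = [S(1−0.0468)/(4σ)]^(1/4) = 171.2 K.
Change: 171.2 − 162.2 = 9.055 K.

9.05 K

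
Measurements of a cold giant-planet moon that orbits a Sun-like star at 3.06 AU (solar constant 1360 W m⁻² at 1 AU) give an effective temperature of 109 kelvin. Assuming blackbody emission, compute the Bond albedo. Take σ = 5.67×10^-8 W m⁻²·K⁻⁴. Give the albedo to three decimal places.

By the inverse-square law, S = 1360/3.06² = 145.2 W m⁻².
From σT⁴ = S(1−α)/4 we invert for α: 1−α = 4σT⁴/S.
4σT⁴ = 4·5.67×10⁻⁸·(109)⁴ = 32.01 W m⁻².
1−α = 32.01/145.2 = 0.2204, so α = 0.7796.

0.780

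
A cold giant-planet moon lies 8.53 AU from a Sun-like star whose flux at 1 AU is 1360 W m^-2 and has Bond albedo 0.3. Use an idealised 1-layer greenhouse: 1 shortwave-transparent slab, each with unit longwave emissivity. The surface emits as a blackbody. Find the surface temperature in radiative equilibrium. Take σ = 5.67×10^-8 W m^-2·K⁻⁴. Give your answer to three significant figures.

104 K

By the inverse-square law, S = 1360/8.53² = 18.69 W m^-2.
The effective emission temperature is T_e = [S(1−α)/(4σ)]^¼ = 87.15 K.
Layer-by-layer balance gives σT_s⁴ = (N+1)σT_e⁴, so T_s = 2^¼·87.15 = 103.6 K.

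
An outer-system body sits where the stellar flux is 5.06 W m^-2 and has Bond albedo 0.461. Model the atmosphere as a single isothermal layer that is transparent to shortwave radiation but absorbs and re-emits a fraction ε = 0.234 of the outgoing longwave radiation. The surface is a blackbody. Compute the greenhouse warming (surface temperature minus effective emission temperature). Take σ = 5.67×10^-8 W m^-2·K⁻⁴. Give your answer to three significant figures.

1.86 K

The planet radiates to space at T_e = [S(1−α)/(4σ)]^(1/4) = 58.89 K.
The surface balance (absorbed SW + ε·downward IR = σT_s⁴) with T_a⁴ = T_s⁴/2 reduces to T_s = T_e·[2/(2−ε)]^¼ = 60.75 K.
Greenhouse warming: T_s − T_e = 1.861 K.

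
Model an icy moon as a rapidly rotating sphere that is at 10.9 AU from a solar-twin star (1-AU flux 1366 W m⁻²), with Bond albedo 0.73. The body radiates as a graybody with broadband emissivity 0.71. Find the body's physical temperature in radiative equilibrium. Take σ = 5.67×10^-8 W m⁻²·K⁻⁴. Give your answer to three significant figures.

By the inverse-square law, S = 1366/10.9² = 11.50 W m⁻².
Absorbed flux (global mean): S(1−α)/4 = 11.50·0.27/4 = 0.7761 W m⁻².
Equating to εσT⁴ with ε = 0.71: T = (0.7761/0.71σ)^(1/4) = 66.26 K.

66.3 K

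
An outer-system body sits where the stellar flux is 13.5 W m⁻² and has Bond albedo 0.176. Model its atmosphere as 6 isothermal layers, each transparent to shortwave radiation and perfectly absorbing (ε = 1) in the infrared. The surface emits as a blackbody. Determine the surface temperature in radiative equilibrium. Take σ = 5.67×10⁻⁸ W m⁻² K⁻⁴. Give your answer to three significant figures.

136 kelvin

The effective emission temperature is T_e = [S(1−α)/(4σ)]^¼ = 83.69 K.
With N = 6 opaque layers, T_s = (N+1)^(1/4)·T_e = 7^(1/4)·83.69 = 136.1 K.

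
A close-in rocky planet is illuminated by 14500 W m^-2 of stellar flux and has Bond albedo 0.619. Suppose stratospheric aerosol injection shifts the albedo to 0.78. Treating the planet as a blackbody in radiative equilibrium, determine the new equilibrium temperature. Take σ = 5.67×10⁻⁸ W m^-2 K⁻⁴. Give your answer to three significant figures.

344 kelvin

New equilibrium: T₂ = [(1−0.78)·14500/(4σ)]^(1/4) = 344.4 K.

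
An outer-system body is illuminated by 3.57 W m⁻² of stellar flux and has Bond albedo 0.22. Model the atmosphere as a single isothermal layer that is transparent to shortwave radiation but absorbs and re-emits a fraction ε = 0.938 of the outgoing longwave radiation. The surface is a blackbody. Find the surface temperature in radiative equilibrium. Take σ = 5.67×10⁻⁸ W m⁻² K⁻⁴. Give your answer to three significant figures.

69.3 K

At the top of the atmosphere, σT_e⁴ = S(1−α)/4 = 0.6962 W m⁻², giving T_e = 59.19 K.
For a single slab of emissivity ε, T_s⁴ = 2T_e⁴/(2−ε); thus T_s = 59.19·(1.883)^(1/4) = 69.34 K.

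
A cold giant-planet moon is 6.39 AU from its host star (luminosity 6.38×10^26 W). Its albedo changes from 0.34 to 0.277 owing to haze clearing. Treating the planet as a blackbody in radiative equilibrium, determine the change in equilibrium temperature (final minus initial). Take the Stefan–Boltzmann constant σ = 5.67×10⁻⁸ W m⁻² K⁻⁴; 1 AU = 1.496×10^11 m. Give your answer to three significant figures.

2.60 K

Orbital distance: d = 6.39 AU = 9.559×10^11 m.
Flux at the orbit: S = L/(4πd²) = 6.38×10^26/(4π·(9.56×10^11)²) = 55.56 W m⁻².
Before: T₁ = [55.56·0.66/(4σ)]^(1/4) = 112.8 K.
Final:   T₂ = [S(1−0.277)/(4σ)]^(1/4) = 115.4 K.
ΔT = T₂ − T₁ = 2.600 K.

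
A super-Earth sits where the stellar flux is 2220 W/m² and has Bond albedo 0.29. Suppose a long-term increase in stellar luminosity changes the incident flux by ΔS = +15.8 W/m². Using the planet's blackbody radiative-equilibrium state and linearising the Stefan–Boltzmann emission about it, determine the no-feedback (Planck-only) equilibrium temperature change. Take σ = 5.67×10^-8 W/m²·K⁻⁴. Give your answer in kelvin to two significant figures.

The baseline emission temperature is T_e = 288.7 K.
Only a fraction (1−α) is absorbed and it's spread over 4πR², so ΔF = (1−α)ΔS/4 = 2.804 W/m².
The Planck feedback parameter is 4σT_e³ = 5.459 W/m²/K.
So ΔT₀ = 2.804/5.459 = 0.514 K.

0.51 K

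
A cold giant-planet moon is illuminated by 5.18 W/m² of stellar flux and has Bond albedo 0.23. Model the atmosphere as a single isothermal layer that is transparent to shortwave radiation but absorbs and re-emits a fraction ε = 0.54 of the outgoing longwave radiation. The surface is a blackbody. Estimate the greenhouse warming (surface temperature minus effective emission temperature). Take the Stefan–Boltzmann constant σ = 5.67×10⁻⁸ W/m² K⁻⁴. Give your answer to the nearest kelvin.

5 K

At the top of the atmosphere, σT_e⁴ = S(1−α)/4 = 0.9971 W/m², giving T_e = 64.76 K.
Surface balance with a leaky layer gives σT_s⁴ = σT_e⁴·2/(2−ε), so T_s = T_e·[2/(2−0.54)]^(1/4) = 70.06 K.
The atmosphere warms the surface by 5.301 K.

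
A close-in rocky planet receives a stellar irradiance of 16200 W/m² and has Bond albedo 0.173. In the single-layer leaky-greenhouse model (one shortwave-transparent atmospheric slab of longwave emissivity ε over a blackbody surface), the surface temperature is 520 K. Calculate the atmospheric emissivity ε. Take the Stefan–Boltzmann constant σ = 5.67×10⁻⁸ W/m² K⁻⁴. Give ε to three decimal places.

0.384

TOA balance gives T_e = 493.0 K.
T_s⁴ = T_e⁴·2/(2−ε) → ε = 2 − 2(T_e/T_s)⁴ = 2 − 2·(493.0/520)⁴ = 0.3842.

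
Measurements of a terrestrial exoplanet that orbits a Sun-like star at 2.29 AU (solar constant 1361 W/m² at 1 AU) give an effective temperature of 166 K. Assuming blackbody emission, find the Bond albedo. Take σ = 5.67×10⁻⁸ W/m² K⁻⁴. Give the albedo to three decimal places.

Irradiance scales as 1/d², so S = 1361 W/m² × (1/2.29)² = 259.5 W/m².
From σT⁴ = S(1−α)/4 we invert for α: 1−α = 4σT⁴/S.
4σT⁴ = 4·5.67×10⁻⁸·(166)⁴ = 172.2 W/m².
1−α = 172.2/259.5 = 0.6636, so α = 0.3364.

0.336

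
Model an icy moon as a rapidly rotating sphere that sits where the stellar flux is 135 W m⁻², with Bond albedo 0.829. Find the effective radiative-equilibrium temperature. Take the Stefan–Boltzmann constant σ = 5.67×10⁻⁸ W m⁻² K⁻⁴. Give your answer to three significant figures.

Averaging over the sphere, the absorbed flux is S(1−α)/4 = 5.771 W m⁻².
Balancing against σT⁴: T = (5.771/5.67×10⁻⁸)^(1/4) = 100.4 K.

100 K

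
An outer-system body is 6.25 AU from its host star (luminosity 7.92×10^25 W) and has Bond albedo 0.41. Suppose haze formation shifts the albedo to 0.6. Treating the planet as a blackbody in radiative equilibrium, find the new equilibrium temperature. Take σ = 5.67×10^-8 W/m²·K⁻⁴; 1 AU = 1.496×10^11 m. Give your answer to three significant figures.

59.7 K

Orbital distance: d = 6.25 AU = 9.350×10^11 m.
Spreading L over a sphere of radius d: S = 7.92×10^25/(4π·9.35×10^11²) = 7.209 W/m².
T₂ = [S(1−α₂)/(4σ)]^(1/4) = [7.209·0.4/(4σ)]^(1/4) = 59.71 K.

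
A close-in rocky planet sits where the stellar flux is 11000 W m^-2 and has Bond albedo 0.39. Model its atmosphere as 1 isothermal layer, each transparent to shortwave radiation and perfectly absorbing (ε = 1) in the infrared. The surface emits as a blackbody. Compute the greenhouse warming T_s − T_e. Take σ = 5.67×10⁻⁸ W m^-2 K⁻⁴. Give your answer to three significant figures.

OLR = S(1−α)/4 = 1678 W m^-2; the top layer radiates at T_e = 414.7 K.
T_s = (N+1)^(1/4)·T_e = 493.2 K.
So the greenhouse effect raises the surface by 493.2 − 414.7 = 78.47 K.

78.5 K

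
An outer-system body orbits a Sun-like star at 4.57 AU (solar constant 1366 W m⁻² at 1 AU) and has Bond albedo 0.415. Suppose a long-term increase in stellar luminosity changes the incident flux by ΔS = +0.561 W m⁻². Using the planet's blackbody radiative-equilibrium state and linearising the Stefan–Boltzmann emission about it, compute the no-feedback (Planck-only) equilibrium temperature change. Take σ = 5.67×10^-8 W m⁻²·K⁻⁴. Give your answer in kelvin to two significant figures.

0.24 kelvin

Flux at the orbit: S = 1366/(4.57)² = 65.41 W m⁻².
The baseline emission temperature is T_e = 114.0 K.
ΔF = Δ[S(1−α)]/4 = (1−0.415)·+0.561/4 = 0.08205 W m⁻².
Planck response: λ_P = 4σT_e³ = 4·5.67×10⁻⁸·(114.0)³ = 0.3357 W m⁻²/K.
ΔT₀ = ΔF/λ_P = 0.08205/0.3357 = 0.244 K.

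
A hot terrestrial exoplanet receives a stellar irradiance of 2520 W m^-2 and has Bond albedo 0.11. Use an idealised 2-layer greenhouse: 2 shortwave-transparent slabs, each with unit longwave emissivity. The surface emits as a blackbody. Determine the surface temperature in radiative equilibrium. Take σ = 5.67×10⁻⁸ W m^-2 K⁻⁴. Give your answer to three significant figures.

The effective emission temperature is T_e = [S(1−α)/(4σ)]^¼ = 315.3 K.
With N = 2 opaque layers, T_s = (N+1)^(1/4)·T_e = 3^(1/4)·315.3 = 415.0 K.

415 K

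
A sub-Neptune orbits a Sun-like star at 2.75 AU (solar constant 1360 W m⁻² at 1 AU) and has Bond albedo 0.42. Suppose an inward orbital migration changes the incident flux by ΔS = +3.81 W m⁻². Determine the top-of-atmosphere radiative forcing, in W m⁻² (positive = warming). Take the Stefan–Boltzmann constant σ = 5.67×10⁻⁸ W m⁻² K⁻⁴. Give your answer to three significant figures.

Irradiance scales as 1/d², so S = 1360 W m⁻² × (1/2.75)² = 179.8 W m⁻².
TOA radiative forcing: ΔF = (1−α)ΔS/4 = 0.58·(+3.81)/4 = 0.5525 W m⁻².

0.552 W m⁻²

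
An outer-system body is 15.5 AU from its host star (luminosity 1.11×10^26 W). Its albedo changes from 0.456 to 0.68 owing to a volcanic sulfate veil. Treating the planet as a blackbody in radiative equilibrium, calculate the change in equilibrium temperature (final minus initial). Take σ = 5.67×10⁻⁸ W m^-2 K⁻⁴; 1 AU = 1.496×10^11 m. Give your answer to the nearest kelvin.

-6 kelvin

Orbital distance: d = 15.5 AU = 2.319×10^12 m.
Flux at the orbit: S = L/(4πd²) = 1.11×10^26/(4π·(2.32×10^12)²) = 1.643 W m^-2.
Before: T₁ = [1.643·0.544/(4σ)]^(1/4) = 44.55 K.
With α = 0.68, T₂ = 39.02 K.
ΔT = T₂ − T₁ = -5.535 K.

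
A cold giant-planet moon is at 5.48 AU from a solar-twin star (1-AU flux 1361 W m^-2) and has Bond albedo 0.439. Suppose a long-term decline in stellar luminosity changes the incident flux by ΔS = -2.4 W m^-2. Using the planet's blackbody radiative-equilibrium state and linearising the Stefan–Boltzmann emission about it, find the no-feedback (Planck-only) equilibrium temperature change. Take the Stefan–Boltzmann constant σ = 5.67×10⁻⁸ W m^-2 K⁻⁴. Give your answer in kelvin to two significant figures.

By the inverse-square law, S = 1361/5.48² = 45.32 W m^-2.
Reference equilibrium: T_e = [S(1−α)/(4σ)]^(1/4) = 102.9 K.
TOA radiative forcing: ΔF = (1−α)ΔS/4 = 0.561·(-2.4)/4 = -0.3366 W m^-2.
Linearising σT⁴ gives d(σT⁴)/dT = 4σT_e³ = 0.2471 W m^-2 per K.
Hence the no-feedback warming is ΔF/(4σT_e³) = -1.36 K.

-1.4 kelvin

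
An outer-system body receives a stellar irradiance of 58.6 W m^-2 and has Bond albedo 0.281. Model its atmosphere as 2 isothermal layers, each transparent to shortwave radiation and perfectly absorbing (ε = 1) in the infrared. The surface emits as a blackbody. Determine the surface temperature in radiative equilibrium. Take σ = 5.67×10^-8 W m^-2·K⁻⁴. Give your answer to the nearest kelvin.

Top-of-atmosphere balance: σT_e⁴ = S(1−α)/4 = 10.53 W m^-2 → T_e = 116.7 K.
For an N-layer opaque stack, T_s⁴ = (N+1)T_e⁴, hence T_s = (3)^(1/4)×116.7 K = 153.6 K.

154 K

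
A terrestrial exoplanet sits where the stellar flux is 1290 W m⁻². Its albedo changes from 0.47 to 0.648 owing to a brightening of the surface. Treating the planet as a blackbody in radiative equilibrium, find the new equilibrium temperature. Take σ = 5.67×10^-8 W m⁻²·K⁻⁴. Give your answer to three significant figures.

212 K

New equilibrium: T₂ = [(1−0.648)·1290/(4σ)]^(1/4) = 211.5 K.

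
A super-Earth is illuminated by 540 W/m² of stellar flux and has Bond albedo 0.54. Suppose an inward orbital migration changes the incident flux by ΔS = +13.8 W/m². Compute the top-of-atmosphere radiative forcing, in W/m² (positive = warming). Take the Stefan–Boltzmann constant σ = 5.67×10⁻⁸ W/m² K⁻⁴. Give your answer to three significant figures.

1.59 W/m²

TOA radiative forcing: ΔF = (1−α)ΔS/4 = 0.46·(+13.8)/4 = 1.587 W/m².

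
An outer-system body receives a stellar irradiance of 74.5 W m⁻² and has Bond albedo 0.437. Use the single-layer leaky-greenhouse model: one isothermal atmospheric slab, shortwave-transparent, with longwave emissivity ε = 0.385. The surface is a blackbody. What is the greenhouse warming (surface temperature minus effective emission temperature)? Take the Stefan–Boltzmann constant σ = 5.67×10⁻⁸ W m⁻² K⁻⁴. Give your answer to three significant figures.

6.40 kelvin

Effective emission temperature (TOA balance): σT_e⁴ = S(1−α)/4 = 10.49 W m⁻² → T_e = 116.6 K.
For a single slab of emissivity ε, T_s⁴ = 2T_e⁴/(2−ε); thus T_s = 116.6·(1.238)^(1/4) = 123.0 K.
T_s − T_e = 123.0 − 116.6 = 6.403 K.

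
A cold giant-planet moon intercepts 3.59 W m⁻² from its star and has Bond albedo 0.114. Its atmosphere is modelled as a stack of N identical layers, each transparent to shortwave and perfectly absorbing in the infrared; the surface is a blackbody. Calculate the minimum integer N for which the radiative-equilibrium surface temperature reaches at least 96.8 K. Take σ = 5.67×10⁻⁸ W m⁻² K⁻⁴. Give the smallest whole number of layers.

The effective emission temperature is T_e = [S(1−α)/(4σ)]^¼ = 61.20 K.
Need (N+1)T_e⁴ ≥ T_s⁴, i.e. N+1 ≥ (96.8/61.20)⁴ = 6.261.
So N ≥ 5.261; the smallest integer is N = 6.

6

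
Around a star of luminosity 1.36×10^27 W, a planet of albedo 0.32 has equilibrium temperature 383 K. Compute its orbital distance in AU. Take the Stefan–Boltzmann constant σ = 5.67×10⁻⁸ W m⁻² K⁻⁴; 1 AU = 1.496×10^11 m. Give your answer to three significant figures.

0.821 AU

The flux needed for this T is 4σT⁴/(1−0.32) = 7177 W m⁻².
From L = 4πd²S, d = √(1.36×10^27/(4π·7177)) = 1.228×10^11 m = 0.8209 AU.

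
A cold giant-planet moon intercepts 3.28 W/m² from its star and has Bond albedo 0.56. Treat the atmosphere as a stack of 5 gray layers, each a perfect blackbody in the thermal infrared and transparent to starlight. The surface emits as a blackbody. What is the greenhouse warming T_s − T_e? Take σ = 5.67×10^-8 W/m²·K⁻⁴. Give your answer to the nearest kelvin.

28 kelvin

Top-of-atmosphere balance: σT_e⁴ = S(1−α)/4 = 0.3608 W/m² → T_e = 50.23 K.
Surface: T_s = (6)^¼·T_e = 78.61 K.
Warming: T_s − T_e = 28.38 K.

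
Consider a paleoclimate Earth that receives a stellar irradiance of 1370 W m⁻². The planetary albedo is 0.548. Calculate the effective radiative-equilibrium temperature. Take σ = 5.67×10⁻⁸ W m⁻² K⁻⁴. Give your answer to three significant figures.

Averaging over the sphere, the absorbed flux is S(1−α)/4 = 154.8 W m⁻².
In equilibrium σT⁴ equals this, so T = 228.6 K.

229 K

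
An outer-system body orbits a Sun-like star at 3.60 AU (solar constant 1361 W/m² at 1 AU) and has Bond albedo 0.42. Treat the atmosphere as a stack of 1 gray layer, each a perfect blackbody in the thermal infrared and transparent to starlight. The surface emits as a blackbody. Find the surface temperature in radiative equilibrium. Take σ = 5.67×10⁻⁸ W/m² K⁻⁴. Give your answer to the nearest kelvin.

152 K

By the inverse-square law, S = 1361/3.60² = 105.0 W/m².
Top-of-atmosphere balance: σT_e⁴ = S(1−α)/4 = 15.23 W/m² → T_e = 128.0 K.
Layer-by-layer balance gives σT_s⁴ = (N+1)σT_e⁴, so T_s = 2^¼·128.0 = 152.2 K.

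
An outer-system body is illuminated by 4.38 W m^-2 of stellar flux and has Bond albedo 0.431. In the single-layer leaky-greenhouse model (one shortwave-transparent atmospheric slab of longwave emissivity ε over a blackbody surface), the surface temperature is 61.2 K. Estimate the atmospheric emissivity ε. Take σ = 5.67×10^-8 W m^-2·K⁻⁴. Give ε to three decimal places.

First, T_e = [4.380·(1−0.431)/(4σ)]^(1/4) = 57.58 K.
T_s⁴ = T_e⁴·2/(2−ε) → ε = 2 − 2(T_e/T_s)⁴ = 2 − 2·(57.58/61.2)⁴ = 0.4334.

0.433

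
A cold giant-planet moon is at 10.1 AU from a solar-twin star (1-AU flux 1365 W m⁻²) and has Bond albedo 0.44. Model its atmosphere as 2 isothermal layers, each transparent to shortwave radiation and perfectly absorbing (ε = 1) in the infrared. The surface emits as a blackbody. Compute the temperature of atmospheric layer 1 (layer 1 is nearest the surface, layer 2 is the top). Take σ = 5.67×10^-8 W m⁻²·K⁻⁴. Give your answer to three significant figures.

Flux at the orbit: S = 1365/(10.1)² = 13.38 W m⁻².
OLR = S(1−α)/4 = 1.873 W m⁻²; the top layer radiates at T_e = 75.82 K.
Each opaque layer satisfies 2T_j⁴ = T_{j−1}⁴ + T_{j+1}⁴, giving T_k⁴ = (N+1−k)T_e⁴.
T_1 = (2)^(1/4)·75.82 = 90.16 K.

90.2 kelvin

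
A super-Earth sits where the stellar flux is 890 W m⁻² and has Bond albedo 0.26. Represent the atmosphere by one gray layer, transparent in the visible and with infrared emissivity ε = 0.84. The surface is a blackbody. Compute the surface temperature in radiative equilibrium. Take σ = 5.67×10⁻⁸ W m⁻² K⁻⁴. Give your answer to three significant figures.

The planet radiates to space at T_e = [S(1−α)/(4σ)]^(1/4) = 232.1 K.
The surface balance (absorbed SW + ε·downward IR = σT_s⁴) with T_a⁴ = T_s⁴/2 reduces to T_s = T_e·[2/(2−ε)]^¼ = 266.0 K.

266 K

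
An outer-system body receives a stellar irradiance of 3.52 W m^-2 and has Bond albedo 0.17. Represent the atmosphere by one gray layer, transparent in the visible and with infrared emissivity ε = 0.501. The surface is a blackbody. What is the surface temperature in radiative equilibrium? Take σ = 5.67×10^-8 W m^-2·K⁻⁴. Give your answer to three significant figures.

The planet radiates to space at T_e = [S(1−α)/(4σ)]^(1/4) = 59.91 K.
Surface balance with a leaky layer gives σT_s⁴ = σT_e⁴·2/(2−ε), so T_s = T_e·[2/(2−0.501)]^(1/4) = 64.39 K.

64.4 K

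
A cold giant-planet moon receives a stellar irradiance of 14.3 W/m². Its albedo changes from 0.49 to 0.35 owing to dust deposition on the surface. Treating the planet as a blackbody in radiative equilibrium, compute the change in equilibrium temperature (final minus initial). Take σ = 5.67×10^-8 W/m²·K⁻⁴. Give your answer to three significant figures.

4.71 K

With α = 0.49, T₁ = 75.30 K.
After:  T₂ = [14.30·0.65/(4σ)]^(1/4) = 80.01 K.
ΔT = T₂ − T₁ = 4.708 K.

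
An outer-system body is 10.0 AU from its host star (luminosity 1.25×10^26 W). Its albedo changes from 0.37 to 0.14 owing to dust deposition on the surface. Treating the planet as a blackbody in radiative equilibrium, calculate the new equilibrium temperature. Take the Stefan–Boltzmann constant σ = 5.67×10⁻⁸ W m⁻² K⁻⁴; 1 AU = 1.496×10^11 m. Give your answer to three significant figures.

64.1 K

Orbital distance: d = 10.0 AU = 1.496×10^12 m.
Flux at the orbit: S = L/(4πd²) = 1.25×10^26/(4π·(1.50×10^12)²) = 4.445 W m⁻².
New equilibrium: T₂ = [(1−0.14)·4.445/(4σ)]^(1/4) = 64.07 K.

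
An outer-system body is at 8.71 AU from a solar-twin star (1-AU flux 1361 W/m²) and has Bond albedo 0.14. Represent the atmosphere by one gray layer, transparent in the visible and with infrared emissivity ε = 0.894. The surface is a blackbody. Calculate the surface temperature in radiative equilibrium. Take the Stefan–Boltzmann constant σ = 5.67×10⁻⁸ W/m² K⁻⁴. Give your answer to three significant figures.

By the inverse-square law, S = 1361/8.71² = 17.94 W/m².
Effective emission temperature (TOA balance): σT_e⁴ = S(1−α)/4 = 3.857 W/m² → T_e = 90.82 K.
The surface balance (absorbed SW + ε·downward IR = σT_s⁴) with T_a⁴ = T_s⁴/2 reduces to T_s = T_e·[2/(2−ε)]^¼ = 105.3 K.

105 K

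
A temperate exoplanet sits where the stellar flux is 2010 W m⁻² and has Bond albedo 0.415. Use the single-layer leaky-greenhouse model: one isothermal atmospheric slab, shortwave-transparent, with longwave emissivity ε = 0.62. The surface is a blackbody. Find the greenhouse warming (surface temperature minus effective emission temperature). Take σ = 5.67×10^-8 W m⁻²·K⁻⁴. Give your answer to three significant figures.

At the top of the atmosphere, σT_e⁴ = S(1−α)/4 = 294.0 W m⁻², giving T_e = 268.3 K.
The surface balance (absorbed SW + ε·downward IR = σT_s⁴) with T_a⁴ = T_s⁴/2 reduces to T_s = T_e·[2/(2−ε)]^¼ = 294.4 K.
T_s − T_e = 294.4 − 268.3 = 26.08 K.

26.1 K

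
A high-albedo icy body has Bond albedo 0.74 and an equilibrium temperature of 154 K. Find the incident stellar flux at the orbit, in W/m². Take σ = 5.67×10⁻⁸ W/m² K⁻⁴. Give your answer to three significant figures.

From S(1−α)/4 = σT⁴: S = 4σT⁴/(1−α).
σT⁴ = 5.67×10⁻⁸·(154)⁴ = 31.89 W/m².
S = 4·31.89/0.26 = 490.6 W/m².

491 W/m²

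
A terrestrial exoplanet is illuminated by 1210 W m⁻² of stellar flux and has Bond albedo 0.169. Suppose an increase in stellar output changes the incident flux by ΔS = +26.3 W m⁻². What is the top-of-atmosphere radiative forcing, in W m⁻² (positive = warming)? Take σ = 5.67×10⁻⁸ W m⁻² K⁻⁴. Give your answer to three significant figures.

TOA radiative forcing: ΔF = (1−α)ΔS/4 = 0.831·(+26.3)/4 = 5.464 W m⁻².

5.46 W m⁻²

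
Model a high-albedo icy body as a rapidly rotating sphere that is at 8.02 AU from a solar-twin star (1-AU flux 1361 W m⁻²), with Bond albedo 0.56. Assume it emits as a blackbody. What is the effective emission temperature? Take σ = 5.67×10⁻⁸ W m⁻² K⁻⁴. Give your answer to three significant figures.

80.0 K

By the inverse-square law, S = 1361/8.02² = 21.16 W m⁻².
Averaging over the sphere, the absorbed flux is S(1−α)/4 = 2.328 W m⁻².
In equilibrium σT⁴ equals this, so T = 80.04 K.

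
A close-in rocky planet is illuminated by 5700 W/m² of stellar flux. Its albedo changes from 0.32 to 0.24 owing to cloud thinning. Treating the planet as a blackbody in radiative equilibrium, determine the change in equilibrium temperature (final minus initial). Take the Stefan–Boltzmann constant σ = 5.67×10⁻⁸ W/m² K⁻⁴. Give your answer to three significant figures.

10.2 kelvin

With α = 0.32, T₁ = 361.6 K.
After:  T₂ = [5700·0.76/(4σ)]^(1/4) = 371.8 K.
ΔT = T₂ − T₁ = 10.19 K.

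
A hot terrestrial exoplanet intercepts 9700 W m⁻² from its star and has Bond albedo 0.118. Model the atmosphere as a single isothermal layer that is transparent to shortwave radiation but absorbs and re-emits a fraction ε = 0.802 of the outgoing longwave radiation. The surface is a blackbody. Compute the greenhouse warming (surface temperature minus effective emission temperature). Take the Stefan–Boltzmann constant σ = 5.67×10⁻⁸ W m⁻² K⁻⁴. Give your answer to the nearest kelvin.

Effective emission temperature (TOA balance): σT_e⁴ = S(1−α)/4 = 2139 W m⁻² → T_e = 440.7 K.
Surface balance with a leaky layer gives σT_s⁴ = σT_e⁴·2/(2−ε), so T_s = T_e·[2/(2−0.802)]^(1/4) = 500.9 K.
Greenhouse warming: T_s − T_e = 60.24 K.

60 K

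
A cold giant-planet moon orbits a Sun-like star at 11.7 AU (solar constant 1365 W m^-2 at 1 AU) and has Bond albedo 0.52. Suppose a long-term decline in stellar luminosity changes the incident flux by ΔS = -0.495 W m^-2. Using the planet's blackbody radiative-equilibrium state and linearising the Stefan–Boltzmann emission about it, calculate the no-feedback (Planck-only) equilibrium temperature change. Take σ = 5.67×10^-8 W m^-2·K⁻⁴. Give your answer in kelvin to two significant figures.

By the inverse-square law, S = 1365/11.7² = 9.972 W m^-2.
The baseline emission temperature is T_e = 67.78 K.
Only a fraction (1−α) is absorbed and it's spread over 4πR², so ΔF = (1−α)ΔS/4 = -0.05940 W m^-2.
Linearising σT⁴ gives d(σT⁴)/dT = 4σT_e³ = 0.07062 W m^-2 per K.
Hence the no-feedback warming is ΔF/(4σT_e³) = -0.841 K.

-0.84 kelvin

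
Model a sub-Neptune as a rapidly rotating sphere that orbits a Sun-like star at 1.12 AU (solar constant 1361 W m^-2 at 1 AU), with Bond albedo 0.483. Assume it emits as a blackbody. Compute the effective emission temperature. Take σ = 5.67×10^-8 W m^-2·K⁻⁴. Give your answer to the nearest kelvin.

223 kelvin

Flux at the orbit: S = 1361/(1.12)² = 1085 W m^-2.
Averaging over the sphere, the absorbed flux is S(1−α)/4 = 140.2 W m^-2.
Set σT⁴ = 140.2 → T = (140.2/σ)^(1/4) = 223.0 K.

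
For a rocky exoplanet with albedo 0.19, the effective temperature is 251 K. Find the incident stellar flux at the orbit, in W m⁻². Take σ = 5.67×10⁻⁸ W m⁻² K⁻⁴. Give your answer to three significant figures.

From S(1−α)/4 = σT⁴: S = 4σT⁴/(1−α).
The emitted flux is σT⁴ = 225.0 W m⁻².
S = 4·225.0/0.81 = 1111 W m⁻².

1110 W m⁻²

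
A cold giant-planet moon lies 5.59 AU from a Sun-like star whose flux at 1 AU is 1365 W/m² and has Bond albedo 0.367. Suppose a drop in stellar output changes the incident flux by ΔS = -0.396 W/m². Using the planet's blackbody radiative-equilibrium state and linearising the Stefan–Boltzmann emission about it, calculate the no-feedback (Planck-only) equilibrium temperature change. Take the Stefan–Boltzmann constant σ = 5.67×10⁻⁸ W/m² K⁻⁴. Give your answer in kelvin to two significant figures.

-0.24 kelvin

By the inverse-square law, S = 1365/5.59² = 43.68 W/m².
Reference equilibrium: T_e = [S(1−α)/(4σ)]^(1/4) = 105.1 K.
TOA radiative forcing: ΔF = (1−α)ΔS/4 = 0.633·(-0.396)/4 = -0.06267 W/m².
Planck response: λ_P = 4σT_e³ = 4·5.67×10⁻⁸·(105.1)³ = 0.2631 W/m²/K.
ΔT₀ = ΔF/λ_P = -0.06267/0.2631 = -0.238 K.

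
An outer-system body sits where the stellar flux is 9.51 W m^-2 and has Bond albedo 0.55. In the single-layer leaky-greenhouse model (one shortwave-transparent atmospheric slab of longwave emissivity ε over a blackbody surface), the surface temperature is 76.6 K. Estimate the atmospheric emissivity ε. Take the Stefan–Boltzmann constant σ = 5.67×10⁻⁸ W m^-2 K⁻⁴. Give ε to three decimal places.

First, T_e = [9.510·(1−0.55)/(4σ)]^(1/4) = 65.91 K.
Inverting T_s⁴ = 2T_e⁴/(2−ε): (T_e/T_s)⁴ = 0.5481, so ε = 2(1 − 0.5481) = 0.9039.

0.904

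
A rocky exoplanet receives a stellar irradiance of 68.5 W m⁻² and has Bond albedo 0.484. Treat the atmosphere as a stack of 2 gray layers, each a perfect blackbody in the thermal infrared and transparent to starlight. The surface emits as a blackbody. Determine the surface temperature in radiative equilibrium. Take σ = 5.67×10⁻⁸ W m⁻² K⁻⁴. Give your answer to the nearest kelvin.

147 K

Top-of-atmosphere balance: σT_e⁴ = S(1−α)/4 = 8.837 W m⁻² → T_e = 111.7 K.
With N = 2 opaque layers, T_s = (N+1)^(1/4)·T_e = 3^(1/4)·111.7 = 147.0 K.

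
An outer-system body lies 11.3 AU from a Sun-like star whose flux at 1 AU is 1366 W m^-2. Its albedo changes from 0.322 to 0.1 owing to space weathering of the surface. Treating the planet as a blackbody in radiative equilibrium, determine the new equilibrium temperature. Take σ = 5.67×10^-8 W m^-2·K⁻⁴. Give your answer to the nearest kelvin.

Flux at the orbit: S = 1366/(11.3)² = 10.70 W m^-2.
New equilibrium: T₂ = [(1−0.1)·10.70/(4σ)]^(1/4) = 80.72 K.

81 kelvin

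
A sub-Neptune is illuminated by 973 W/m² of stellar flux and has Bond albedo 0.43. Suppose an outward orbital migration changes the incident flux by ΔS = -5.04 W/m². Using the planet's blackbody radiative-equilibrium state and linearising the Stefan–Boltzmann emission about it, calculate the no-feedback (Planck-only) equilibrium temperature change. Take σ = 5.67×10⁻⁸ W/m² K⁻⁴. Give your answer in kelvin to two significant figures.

Unperturbed T_e = [973.0·(1−0.43)/(4σ)]^¼ = 222.4 K.
ΔF = Δ[S(1−α)]/4 = (1−0.43)·-5.04/4 = -0.7182 W/m².
Planck response: λ_P = 4σT_e³ = 4·5.67×10⁻⁸·(222.4)³ = 2.494 W/m²/K.
So ΔT₀ = -0.7182/2.494 = -0.288 K.

-0.29 kelvin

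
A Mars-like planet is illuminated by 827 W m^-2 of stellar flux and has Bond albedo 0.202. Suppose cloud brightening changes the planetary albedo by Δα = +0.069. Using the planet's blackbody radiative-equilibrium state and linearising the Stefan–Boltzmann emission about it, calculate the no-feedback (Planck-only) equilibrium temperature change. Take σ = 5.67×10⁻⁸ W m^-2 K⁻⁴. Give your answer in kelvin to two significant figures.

-5.0 K

The baseline emission temperature is T_e = 232.3 K.
The change in absorbed flux is Δ[S(1−α)/4] = −SΔα/4 = -14.27 W m^-2.
Planck response: λ_P = 4σT_e³ = 4·5.67×10⁻⁸·(232.3)³ = 2.841 W m^-2/K.
ΔT₀ = ΔF/λ_P = -14.27/2.841 = -5.02 K.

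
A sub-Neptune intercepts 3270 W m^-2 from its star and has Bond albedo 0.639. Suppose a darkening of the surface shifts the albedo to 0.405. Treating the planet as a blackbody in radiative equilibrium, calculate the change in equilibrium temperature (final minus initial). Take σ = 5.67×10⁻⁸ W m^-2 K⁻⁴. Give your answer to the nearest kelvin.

Before: T₁ = [3270·0.361/(4σ)]^(1/4) = 268.6 K.
With α = 0.405, T₂ = 304.3 K.
ΔT = T₂ − T₁ = 35.74 K.

36 K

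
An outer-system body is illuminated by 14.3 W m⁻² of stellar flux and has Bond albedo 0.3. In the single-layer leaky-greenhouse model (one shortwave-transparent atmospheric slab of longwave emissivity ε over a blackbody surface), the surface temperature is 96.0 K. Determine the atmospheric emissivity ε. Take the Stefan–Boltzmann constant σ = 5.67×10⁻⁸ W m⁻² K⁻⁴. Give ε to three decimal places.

Effective temperature: T_e = [S(1−α)/(4σ)]^(1/4) = 81.51 K.
Since (2−ε)/2 = (T_e/T_s)⁴ = 0.5196, ε = 0.9607.

0.961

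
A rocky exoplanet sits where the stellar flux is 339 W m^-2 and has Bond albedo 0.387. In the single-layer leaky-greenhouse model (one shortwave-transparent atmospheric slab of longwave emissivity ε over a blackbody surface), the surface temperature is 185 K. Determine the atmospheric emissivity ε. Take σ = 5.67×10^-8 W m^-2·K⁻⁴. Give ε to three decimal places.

0.436

TOA balance gives T_e = 174.0 K.
T_s⁴ = T_e⁴·2/(2−ε) → ε = 2 − 2(T_e/T_s)⁴ = 2 − 2·(174.0/185)⁴ = 0.4356.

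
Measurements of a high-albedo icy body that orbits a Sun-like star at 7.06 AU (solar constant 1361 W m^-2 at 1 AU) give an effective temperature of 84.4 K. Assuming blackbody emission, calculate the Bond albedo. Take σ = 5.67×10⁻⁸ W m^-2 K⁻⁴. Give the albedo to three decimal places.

Irradiance scales as 1/d², so S = 1361 W m^-2 × (1/7.06)² = 27.31 W m^-2.
Energy balance: S(1−α)/4 = σT⁴, so 1−α = 4σT⁴/S.
4σT⁴ = 4·5.67×10⁻⁸·(84.4)⁴ = 11.51 W m^-2.
Hence α = 1 − 11.51/27.31 = 0.5785.

0.579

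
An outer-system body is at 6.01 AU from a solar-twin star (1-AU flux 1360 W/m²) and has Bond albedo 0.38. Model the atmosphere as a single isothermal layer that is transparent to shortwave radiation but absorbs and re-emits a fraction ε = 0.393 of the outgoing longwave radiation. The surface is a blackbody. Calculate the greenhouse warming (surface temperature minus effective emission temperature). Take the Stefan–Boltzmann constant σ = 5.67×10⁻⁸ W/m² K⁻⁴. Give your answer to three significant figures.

By the inverse-square law, S = 1360/6.01² = 37.65 W/m².
The planet radiates to space at T_e = [S(1−α)/(4σ)]^(1/4) = 100.7 K.
For a single slab of emissivity ε, T_s⁴ = 2T_e⁴/(2−ε); thus T_s = 100.7·(1.245)^(1/4) = 106.4 K.
T_s − T_e = 106.4 − 100.7 = 5.663 K.

5.66 K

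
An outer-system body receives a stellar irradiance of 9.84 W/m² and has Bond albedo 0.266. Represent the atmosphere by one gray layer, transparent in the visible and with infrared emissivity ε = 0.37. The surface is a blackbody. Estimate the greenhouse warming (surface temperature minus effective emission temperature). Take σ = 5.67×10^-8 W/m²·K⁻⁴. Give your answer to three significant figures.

At the top of the atmosphere, σT_e⁴ = S(1−α)/4 = 1.806 W/m², giving T_e = 75.12 K.
Surface balance with a leaky layer gives σT_s⁴ = σT_e⁴·2/(2−ε), so T_s = T_e·[2/(2−0.37)]^(1/4) = 79.06 K.
The atmosphere warms the surface by 3.942 K.

3.94 kelvin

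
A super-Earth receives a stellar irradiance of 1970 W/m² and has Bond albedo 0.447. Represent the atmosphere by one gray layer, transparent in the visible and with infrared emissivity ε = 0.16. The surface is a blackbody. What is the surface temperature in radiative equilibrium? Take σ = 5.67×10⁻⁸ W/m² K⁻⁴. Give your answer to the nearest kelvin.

At the top of the atmosphere, σT_e⁴ = S(1−α)/4 = 272.4 W/m², giving T_e = 263.3 K.
The surface balance (absorbed SW + ε·downward IR = σT_s⁴) with T_a⁴ = T_s⁴/2 reduces to T_s = T_e·[2/(2−ε)]^¼ = 268.8 K.

269 K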